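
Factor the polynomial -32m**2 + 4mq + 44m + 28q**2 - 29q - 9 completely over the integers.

Group: -4m(8m + 7q - 9) + (4q + 1)(8m + 7q - 9); both groups contain (8m + 7q - 9).

-(4m - 4q - 1)(8m + 7q - 9)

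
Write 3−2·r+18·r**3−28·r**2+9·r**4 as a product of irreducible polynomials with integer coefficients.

(3·r+1)·(3·r−1)·(r+3)·(r−1)

Trying the rational-root candidates, r = 1/3 is a root, giving the factor (3·r−1) and quotient 3·r**3+7·r**2−7·r−3.
Continuing, r = −3 is a root, so (r+3) is a factor; dividing leaves 3·r**2−2·r−1.
The remaining quadratic factors as (3·r+1)(r−1).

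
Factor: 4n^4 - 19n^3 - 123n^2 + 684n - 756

By the rational root theorem, n = 7/4 is a root, so (4n - 7) is a factor; dividing leaves n^3 - 3n^2 - 36n + 108.
Next, n = 6 is a root, so (n - 6) is a factor; dividing leaves n^2 + 3n - 18.
The remaining quadratic factors as (n + 6)(n - 3).

(4n - 7)(n + 6)(n - 3)(n - 6)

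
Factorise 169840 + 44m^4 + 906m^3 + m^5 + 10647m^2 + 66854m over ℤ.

(m + 10)(m + 11)(m + 8)(m^2 + 15m + 193)

Among the possible rational roots, m = −11 is a root, so (m + 11) divides it; the quotient is m^4 + 33m^3 + 543m^2 + 4674m + 15440.
Then m = −8 is a root, so (m + 8) divides it; the quotient is m^3 + 25m^2 + 343m + 1930.
Continuing, m = −10 is a root, giving the factor (m + 10) and quotient m^2 + 15m + 193.
The quadratic m^2 + 15m + 193 has discriminant −547 < 0 and is irreducible over ℤ.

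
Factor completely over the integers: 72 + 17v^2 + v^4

(v^2 + 8)(v^2 + 9)

Substitute u = v^2 to get a quadratic in u, then factor.
v^2 + 9 is irreducible over ℤ (sum of squares).
v^2 + 8 is irreducible over ℤ (always positive, so no real roots).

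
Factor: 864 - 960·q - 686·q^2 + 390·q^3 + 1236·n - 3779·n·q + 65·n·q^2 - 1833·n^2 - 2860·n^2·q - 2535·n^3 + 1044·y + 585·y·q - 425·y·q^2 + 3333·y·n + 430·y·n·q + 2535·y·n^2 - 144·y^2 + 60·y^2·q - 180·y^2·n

Group: y·(-180·y·n + 60·y·q - 144·y + 195·n^2 + 130·n·q + 21·n - 65·q^2 + 201·q - 108) + (-13·n - 6·q - 8)·(-180·y·n + 60·y·q - 144·y + 195·n^2 + 130·n·q + 21·n - 65·q^2 + 201·q - 108); both groups contain (-180·y·n + 60·y·q - 144·y + 195·n^2 + 130·n·q + 21·n - 65·q^2 + 201·q - 108), so (y - 13·n - 6·q - 8) is a factor with cofactor -180·y·n + 60·y·q - 144·y + 195·n^2 + 130·n·q + 21·n - 65·q^2 + 201·q - 108.
The cofactor groups again: -180·y·n + 60·y·q - 144·y + 195·n^2 + 130·n·q + 21·n - 65·q^2 + 201·q - 108 = -12·y·(15·n - 5·q + 12) + (13·n + 13·q - 9)·(15·n - 5·q + 12); both groups contain (15·n - 5·q + 12), giving -(12·y - 13·n - 13·q + 9)·(15·n - 5·q + 12).

-(12·y - 13·n - 13·q + 9)·(y - 13·n - 6·q - 8)·(15·n - 5·q + 12)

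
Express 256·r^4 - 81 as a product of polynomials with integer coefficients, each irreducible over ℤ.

(4·r)⁴ − (3)⁴ = ((4·r)² − (3)²)((4·r)² + (3)²); the first factor splits again, the second (16·r^2 + 9) is irreducible.

(4·r + 3)·(4·r - 3)·(16·r^2 + 9)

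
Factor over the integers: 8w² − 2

2(2w + 1)(2w − 1)

Every term has a factor of 2. Then 4w² − 1 = (2w)² − (1)².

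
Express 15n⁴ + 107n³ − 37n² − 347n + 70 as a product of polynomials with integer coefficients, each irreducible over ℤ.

Testing divisors of the constant over divisors of the leading coefficient, n = 5/3 is a root, giving the factor (3n − 5) and quotient 5n³ + 44n² + 61n − 14.
Next, n = −2 is a root, so (n + 2) is a factor; dividing leaves 5n² + 34n − 7.
The remaining quadratic factors as (5n − 1)(n + 7).

(3n − 5)(5n − 1)(n + 2)(n + 7)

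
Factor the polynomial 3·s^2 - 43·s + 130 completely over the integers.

(3·s - 13)·(s - 10)

Need a pair with product 3·130 = 390 and sum -43: that's -30 and -13.
Split the middle term: 3·s^2 - 30·s - 13·s + 130 = 3·s·(s - 10) - 13·(s - 10).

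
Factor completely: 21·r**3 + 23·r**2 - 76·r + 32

(3·r + 8)·(7·r - 4)·(r - 1)

Testing divisors of the constant over divisors of the leading coefficient, r = -8/3 is a root, so (3·r + 8) divides it; the quotient is 7·r**2 - 11·r + 4.
The remaining quadratic factors as (r - 1)(7·r - 4).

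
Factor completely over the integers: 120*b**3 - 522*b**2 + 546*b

6*b*(4*b - 7)*(5*b - 13)

Pull out the common factor 6*b, then factor the remaining trinomial.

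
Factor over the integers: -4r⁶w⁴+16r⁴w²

Factor out 4r⁴w² first: what remains is -r²w²+4.
Recognize a difference of squares with the parts 2 and rw.

-4r⁴w²(rw+2)(rw-2)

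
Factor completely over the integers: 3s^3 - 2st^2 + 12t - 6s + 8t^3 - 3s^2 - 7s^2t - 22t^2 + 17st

Group: s(3s^2 - 10st + 3s + 8t^2 - 6t) + (t - 2)(3s^2 - 10st + 3s + 8t^2 - 6t); both groups contain (3s^2 - 10st + 3s + 8t^2 - 6t), so (s + t - 2) is a factor with cofactor 3s^2 - 10st + 3s + 8t^2 - 6t.
The cofactor groups again: 3s^2 - 10st + 3s + 8t^2 - 6t = 3s(s - 2t) + (-4t + 3)(s - 2t); both groups contain (s - 2t), giving (3s - 4t + 3)(s - 2t).

(3s - 4t + 3)(s + t - 2)(s - 2t)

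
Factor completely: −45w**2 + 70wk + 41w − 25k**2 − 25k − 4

Group: −9w(5w − 5k − 4) + (5k + 1)(5w − 5k − 4); both groups contain (5w − 5k − 4).

−(5w − 5k − 4)(9w − 5k − 1)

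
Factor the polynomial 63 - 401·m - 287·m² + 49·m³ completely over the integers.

Among the possible rational roots, m = -9/7 is a root, giving the factor (7·m + 9) and quotient 7·m² - 50·m + 7.
The remaining quadratic factors as (m - 7)(7·m - 1).

(7·m + 9)·(7·m - 1)·(m - 7)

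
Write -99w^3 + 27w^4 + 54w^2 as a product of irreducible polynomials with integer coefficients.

9w^2(3w - 2)(w - 3)

Pull out the common factor 9w^2, then factor the remaining trinomial.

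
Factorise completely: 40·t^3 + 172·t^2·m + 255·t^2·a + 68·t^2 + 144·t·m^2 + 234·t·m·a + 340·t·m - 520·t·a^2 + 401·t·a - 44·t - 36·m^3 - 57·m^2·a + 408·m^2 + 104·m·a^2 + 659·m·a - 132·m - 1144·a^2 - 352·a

(8·t + 12·m - 13·a - 4)·(5·t - m + 11)·(t + 3·m + 8·a)

Group: t·(40·t^2 + 52·t·m - 65·t·a + 68·t - 12·m^2 + 13·m·a + 136·m - 143·a - 44) + (3·m + 8·a)·(40·t^2 + 52·t·m - 65·t·a + 68·t - 12·m^2 + 13·m·a + 136·m - 143·a - 44); both groups contain (40·t^2 + 52·t·m - 65·t·a + 68·t - 12·m^2 + 13·m·a + 136·m - 143·a - 44), so (t + 3·m + 8·a) is a factor with cofactor 40·t^2 + 52·t·m - 65·t·a + 68·t - 12·m^2 + 13·m·a + 136·m - 143·a - 44.
The cofactor groups again: 40·t^2 + 52·t·m - 65·t·a + 68·t - 12·m^2 + 13·m·a + 136·m - 143·a - 44 = 5·t·(8·t + 12·m - 13·a - 4) + (-m + 11)·(8·t + 12·m - 13·a - 4); both groups contain (8·t + 12·m - 13·a - 4), giving (5·t - m + 11)·(8·t + 12·m - 13·a - 4).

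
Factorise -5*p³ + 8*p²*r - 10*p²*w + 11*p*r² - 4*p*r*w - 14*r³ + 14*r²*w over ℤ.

Group: p*(-5*p² + 3*p*r - 10*p*w + 14*r² - 14*r*w) - r*(-5*p² + 3*p*r - 10*p*w + 14*r² - 14*r*w); both groups contain (-5*p² + 3*p*r - 10*p*w + 14*r² - 14*r*w), so (p - r) is a factor with cofactor -5*p² + 3*p*r - 10*p*w + 14*r² - 14*r*w.
The cofactor groups again: -5*p² + 3*p*r - 10*p*w + 14*r² - 14*r*w = -5*p*(p - 2*r + 2*w) - 7*r*(p - 2*r + 2*w); both groups contain (p - 2*r + 2*w), giving -(5*p + 7*r)*(p - 2*r + 2*w).

-(5*p + 7*r)*(p - 2*r + 2*w)*(p - r)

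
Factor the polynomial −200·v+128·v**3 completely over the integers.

Factor out 8·v, leaving 16·v**2−25, which is a difference of two squares.

8·v·(4·v+5)·(4·v−5)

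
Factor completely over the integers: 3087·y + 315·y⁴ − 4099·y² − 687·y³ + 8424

(3·y + 8)·(3·y − 13)·(5·y − 9)·(7·y + 9)

By the rational root theorem, y = −8/3 is a root, so (3·y + 8) is a factor; dividing leaves 105·y³ − 509·y² − 9·y + 1053.
Next, y = 9/5 is a root, so (5·y − 9) divides it; the quotient is 21·y² − 64·y − 117.
The remaining quadratic factors as (3·y − 13)(7·y + 9).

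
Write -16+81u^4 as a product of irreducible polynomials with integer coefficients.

(3u)⁴ − (2)⁴ = ((3u)² − (2)²)((3u)² + (2)²); the first factor splits again, the second (9u^2+4) is irreducible.

(3u+2)(3u-2)(9u^2+4)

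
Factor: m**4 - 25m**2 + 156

(m**2 - 12)(m**2 - 13)

Substitute u = m**2 to get a quadratic in u, then factor.
m**2 - 12 is irreducible over ℤ (12 is not a perfect square).
m**2 - 13 is irreducible over ℤ (13 is not a perfect square).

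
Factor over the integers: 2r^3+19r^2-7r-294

(2r-7)(r+6)(r+7)

By the rational root theorem, r = -6 is a root, so (r+6) is a factor; dividing leaves 2r^2+7r-49.
The remaining quadratic factors as (2r-7)(r+7).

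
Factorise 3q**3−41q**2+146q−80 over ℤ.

Among the possible rational roots, q = 8 is a root, so (q−8) is a factor; dividing leaves 3q**2−17q+10.
The remaining quadratic factors as (q−5)(3q−2).

(3q−2)(q−5)(q−8)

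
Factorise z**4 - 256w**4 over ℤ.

(z)⁴ − (4w)⁴ = ((z)² − (4w)²)((z)² + (4w)²); the first factor splits again, the second (z**2 + 16w**2) is irreducible.

(z - 4w)(z + 4w)(z**2 + 16w**2)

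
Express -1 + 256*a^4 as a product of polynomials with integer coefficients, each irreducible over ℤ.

(4*a + 1)*(4*a - 1)*(16*a^2 + 1)

(4*a)⁴ − (1)⁴ = ((4*a)² − (1)²)((4*a)² + (1)²); the first factor splits again, the second (16*a^2 + 1) is irreducible.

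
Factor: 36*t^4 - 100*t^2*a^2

4*t^2*(3*t - 5*a)*(3*t + 5*a)

Factor out 4*t^2, leaving 9*t^2 - 25*a^2, which is a difference of two squares.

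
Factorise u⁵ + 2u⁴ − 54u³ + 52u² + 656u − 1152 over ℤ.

(u + 4)(u + 8)(u − 2)(u² − 8u + 18)

Among the possible rational roots, u = −4 is a root, giving the factor (u + 4) and quotient u⁴ − 2u³ − 46u² + 236u − 288.
Then u = 2 is a root, giving the factor (u − 2) and quotient u³ − 46u + 144.
Then u = −8 is a root, so (u + 8) is a factor; dividing leaves u² − 8u + 18.
The quadratic u² − 8u + 18 has discriminant −8 < 0 and is irreducible over ℤ.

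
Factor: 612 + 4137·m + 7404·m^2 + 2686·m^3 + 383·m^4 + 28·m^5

By the rational root theorem, m = -4 is a root, giving the factor (m + 4) and quotient 28·m^4 + 271·m^3 + 1602·m^2 + 996·m + 153.
Next, m = -3/7 is a root, so (7·m + 3) is a factor; dividing leaves 4·m^3 + 37·m^2 + 213·m + 51.
Next, m = -1/4 is a root, so (4·m + 1) divides it; the quotient is m^2 + 9·m + 51.
The quadratic m^2 + 9·m + 51 has discriminant -123 < 0 and is irreducible over ℤ.

(4·m + 1)·(7·m + 3)·(m + 4)·(m^2 + 9·m + 51)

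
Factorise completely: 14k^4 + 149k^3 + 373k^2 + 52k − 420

Testing divisors of the constant over divisors of the leading coefficient, k = −5/2 is a root, so (2k + 5) divides it; the quotient is 7k^3 + 57k^2 + 44k − 84.
Then k = 6/7 is a root, so (7k − 6) divides it; the quotient is k^2 + 9k + 14.
The remaining quadratic factors as (k + 2)(k + 7).

(2k + 5)(7k − 6)(k + 2)(k + 7)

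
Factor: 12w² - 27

Every term has a factor of 3. Then 4w² - 9 = (2w)² − (3)².

3(2w + 3)(2w - 3)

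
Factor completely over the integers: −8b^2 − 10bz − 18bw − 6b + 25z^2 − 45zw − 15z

Group: −2b(4b − 5z + 9w + 3) − 5z(4b − 5z + 9w + 3); both groups contain (4b − 5z + 9w + 3).

−(2b + 5z)(4b − 5z + 9w + 3)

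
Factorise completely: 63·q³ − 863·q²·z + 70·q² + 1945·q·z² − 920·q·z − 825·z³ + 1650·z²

(7·q − 15·z)·(9·q − 5·z + 10)·(q − 11·z)

Group: q·(63·q² − 170·q·z + 70·q + 75·z² − 150·z) − 11·z·(63·q² − 170·q·z + 70·q + 75·z² − 150·z); both groups contain (63·q² − 170·q·z + 70·q + 75·z² − 150·z), so (q − 11·z) is a factor with cofactor 63·q² − 170·q·z + 70·q + 75·z² − 150·z.
The cofactor groups again: 63·q² − 170·q·z + 70·q + 75·z² − 150·z = 9·q·(7·q − 15·z) + (−5·z + 10)·(7·q − 15·z); both groups contain (7·q − 15·z), giving (9·q − 5·z + 10)·(7·q − 15·z).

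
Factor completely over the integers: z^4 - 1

(z + 1)(z - 1)(z^2 + 1)

Substitute u = z^2 to get a quadratic in u, then factor.
z^2 - 1 is a difference of squares.
z^2 + 1 is irreducible over ℤ (sum of squares).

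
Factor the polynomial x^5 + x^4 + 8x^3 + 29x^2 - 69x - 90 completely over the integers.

By the rational root theorem, x = 2 is a root, giving the factor (x - 2) and quotient x^4 + 3x^3 + 14x^2 + 57x + 45.
Next, x = -3 is a root, so (x + 3) divides it; the quotient is x^3 + 14x + 15.
Next, x = -1 is a root, so (x + 1) divides it; the quotient is x^2 - x + 15.
The quadratic x^2 - x + 15 has discriminant -59 < 0 and is irreducible over ℤ.

(x + 1)(x + 3)(x - 2)(x^2 - x + 15)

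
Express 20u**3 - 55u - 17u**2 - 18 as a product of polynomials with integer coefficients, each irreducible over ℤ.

(4u - 9)(5u + 2)(u + 1)

Testing divisors of the constant over divisors of the leading coefficient, u = -1 is a root, so (u + 1) divides it; the quotient is 20u**2 - 37u - 18.
The remaining quadratic factors as (4u - 9)(5u + 2).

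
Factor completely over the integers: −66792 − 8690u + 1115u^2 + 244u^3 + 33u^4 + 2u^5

(2u − 11)(u + 11)(u + 6)(u^2 + 5u + 92)

Testing divisors of the constant over divisors of the leading coefficient, u = 11/2 is a root, so (2u − 11) divides it; the quotient is u^4 + 22u^3 + 243u^2 + 1894u + 6072.
Then u = −6 is a root, so (u + 6) divides it; the quotient is u^3 + 16u^2 + 147u + 1012.
Next, u = −11 is a root, giving the factor (u + 11) and quotient u^2 + 5u + 92.
The quadratic u^2 + 5u + 92 has discriminant −343 < 0 and is irreducible over ℤ.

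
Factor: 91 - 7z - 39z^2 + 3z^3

Group as (3z^3 - 7z) + (-39z^2 + 91) = z(3z^2 - 7) - 13(3z^2 - 7).
Both groups share the factor (3z^2 - 7).

(z - 13)(3z^2 - 7)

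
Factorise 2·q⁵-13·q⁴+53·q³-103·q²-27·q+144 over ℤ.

Trying the rational-root candidates, q = 3/2 is a root, giving the factor (2·q-3) and quotient q⁴-5·q³+19·q²-23·q-48.
Then q = 3 is a root, so (q-3) divides it; the quotient is q³-2·q²+13·q+16.
Next, q = -1 is a root, giving the factor (q+1) and quotient q²-3·q+16.
The quadratic q²-3·q+16 has discriminant -55 < 0 and is irreducible over ℤ.

(2·q-3)·(q+1)·(q-3)·(q²-3·q+16)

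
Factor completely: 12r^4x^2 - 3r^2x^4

3r^2x^2(2r + x)(2r - x)

Factor out 3r^2x^2, leaving 4r^2 - x^2, which is a difference of two squares.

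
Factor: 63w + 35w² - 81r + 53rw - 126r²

-(14r + 5w + 9)(9r - 7w)

Group: -14r(9r - 7w) + (-5w - 9)(9r - 7w); both groups contain (9r - 7w).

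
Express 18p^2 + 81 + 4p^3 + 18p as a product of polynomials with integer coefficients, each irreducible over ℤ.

(2p + 9)(2p^2 + 9)

Group as (4p^3 + 18p) + (18p^2 + 81) = 2p(2p^2 + 9) + 9(2p^2 + 9).
Both groups share the factor (2p^2 + 9).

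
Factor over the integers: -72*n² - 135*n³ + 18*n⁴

Pull out the common factor 9*n², then factor the remaining trinomial.

9*n²*(2*n + 1)*(n - 8)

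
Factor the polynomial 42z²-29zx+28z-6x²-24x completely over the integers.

Group: 6z(7z-6x) + (x+4)(7z-6x); both groups contain (7z-6x).

(7z-6x)(6z+x+4)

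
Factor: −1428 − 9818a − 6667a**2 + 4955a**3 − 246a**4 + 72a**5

By the rational root theorem, a = 7/3 is a root, so (3a − 7) is a factor; dividing leaves 24a**4 − 26a**3 + 1591a**2 + 1490a + 204.
Next, a = −3/4 is a root, giving the factor (4a + 3) and quotient 6a**3 − 11a**2 + 406a + 68.
Next, a = −1/6 is a root, so (6a + 1) is a factor; dividing leaves a**2 − 2a + 68.
The quadratic a**2 − 2a + 68 has discriminant −268 < 0 and is irreducible over ℤ.

(3a − 7)(4a + 3)(6a + 1)(a**2 − 2a + 68)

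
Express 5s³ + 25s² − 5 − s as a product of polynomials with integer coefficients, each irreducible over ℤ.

(s + 5)(5s² − 1)

Group as (5s³ − s) + (25s² − 5) = s(5s² − 1) + 5(5s² − 1).
Both groups share the factor (5s² − 1).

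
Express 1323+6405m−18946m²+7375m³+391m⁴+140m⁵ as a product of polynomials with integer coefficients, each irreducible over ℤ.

(4m−7)(5m−3)(7m+1)(m²+5m+63)

Among the possible rational roots, m = 7/4 is a root, so (4m−7) divides it; the quotient is 35m⁴+159m³+2122m²−1023m−189.
Continuing, m = 3/5 is a root, giving the factor (5m−3) and quotient 7m³+36m²+446m+63.
Next, m = −1/7 is a root, giving the factor (7m+1) and quotient m²+5m+63.
The quadratic m²+5m+63 has discriminant −227 < 0 and is irreducible over ℤ.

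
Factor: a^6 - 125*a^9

-a^6*(5*a - 1)*(25*a^2 + 5*a + 1)

Factor out a^6 first: what remains is -125*a^3 + 1.
Recognize a difference of cubes with the parts 1 and 5*a.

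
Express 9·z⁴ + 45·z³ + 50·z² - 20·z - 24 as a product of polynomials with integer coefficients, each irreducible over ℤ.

(3·z + 2)·(3·z - 2)·(z + 2)·(z + 3)

Trying the rational-root candidates, z = 2/3 is a root, so (3·z - 2) divides it; the quotient is 3·z³ + 17·z² + 28·z + 12.
Continuing, z = -2 is a root, so (z + 2) divides it; the quotient is 3·z² + 11·z + 6.
The remaining quadratic factors as (z + 3)(3·z + 2).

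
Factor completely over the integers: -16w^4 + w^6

w^4(w + 4)(w - 4)

Pull out the common factor w^4, leaving w^2 - 16.
Recognize a difference of squares with the parts w and 4.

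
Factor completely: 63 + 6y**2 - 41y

(2y - 9)(3y - 7)

Need a pair with product 6·63 = 378 and sum -41: that's -27 and -14.
Split the middle term: 6y**2 - 27y - 14y + 63 = 3y(2y - 9) - 7(2y - 9).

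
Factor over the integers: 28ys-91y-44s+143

(4s-13)(7y-11)

Group as (28ys-91y) + (-44s+143) = 7y(4s-13) - 11(4s-13).
Both groups share the factor (4s-13).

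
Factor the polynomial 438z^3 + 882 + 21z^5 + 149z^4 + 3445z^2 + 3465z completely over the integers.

By the rational root theorem, z = −2/3 is a root, so (3z + 2) divides it; the quotient is 7z^4 + 45z^3 + 116z^2 + 1071z + 441.
Continuing, z = −3/7 is a root, so (7z + 3) is a factor; dividing leaves z^3 + 6z^2 + 14z + 147.
Then z = −7 is a root, so (z + 7) is a factor; dividing leaves z^2 − z + 21.
The quadratic z^2 − z + 21 has discriminant −83 < 0 and is irreducible over ℤ.

(3z + 2)(7z + 3)(z + 7)(z^2 − z + 21)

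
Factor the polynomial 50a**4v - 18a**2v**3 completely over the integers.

Every term has a factor of 2a**2v. Then 25a**2 - 9v**2 = (5a)² − (3v)².

2a**2v(5a + 3v)(5a - 3v)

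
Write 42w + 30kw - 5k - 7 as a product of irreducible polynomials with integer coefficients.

(5k + 7)(6w - 1)

Group as (30kw - 5k) + (42w - 7) = 5k(6w - 1) + 7(6w - 1).
Both groups share the factor (6w - 1).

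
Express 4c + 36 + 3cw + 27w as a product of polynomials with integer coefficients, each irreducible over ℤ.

Group as (3cw + 4c) + (27w + 36) = c(3w + 4) + 9(3w + 4).
Both groups share the factor (3w + 4).

(3w + 4)(c + 9)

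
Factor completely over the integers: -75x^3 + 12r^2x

Pull out the common factor 3x; 4r^2 - 25x^2 is a difference of squares.

3x(2r + 5x)(2r - 5x)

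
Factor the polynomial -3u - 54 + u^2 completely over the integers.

(u + 6)(u - 9)

Two integers with product -54 and sum -3 are 6 and -9.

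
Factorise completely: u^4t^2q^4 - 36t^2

t^2(u^2q^2 + 6)(u^2q^2 - 6)

Factor out t^2 first: what remains is u^4q^4 - 36.
Recognize a difference of squares with the parts u^2q^2 and 6.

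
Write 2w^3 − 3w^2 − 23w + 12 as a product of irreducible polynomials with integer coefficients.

By the rational root theorem, w = 4 is a root, so (w − 4) divides it; the quotient is 2w^2 + 5w − 3.
The remaining quadratic factors as (w + 3)(2w − 1).

(2w − 1)(w + 3)(w − 4)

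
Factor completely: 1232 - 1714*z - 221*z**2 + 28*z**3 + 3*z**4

(3*z - 2)*(z + 11)*(z + 7)*(z - 8)

Trying the rational-root candidates, z = 2/3 is a root, giving the factor (3*z - 2) and quotient z**3 + 10*z**2 - 67*z - 616.
Next, z = 8 is a root, giving the factor (z - 8) and quotient z**2 + 18*z + 77.
The remaining quadratic factors as (z + 11)(z + 7).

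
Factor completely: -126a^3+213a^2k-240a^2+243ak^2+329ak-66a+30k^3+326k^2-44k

-(3a+2k)(6a-15k+2)(7a+k+11)

Group: 3a(-42a^2+99ak-80a+15k^2+163k-22) + 2k(-42a^2+99ak-80a+15k^2+163k-22); both groups contain (-42a^2+99ak-80a+15k^2+163k-22), so (3a+2k) is a factor with cofactor -42a^2+99ak-80a+15k^2+163k-22.
The cofactor groups again: -42a^2+99ak-80a+15k^2+163k-22 = -6a(7a+k+11) + (15k-2)(7a+k+11); both groups contain (7a+k+11), giving -(6a-15k+2)(7a+k+11).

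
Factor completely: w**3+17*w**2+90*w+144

Among the possible rational roots, w = −6 is a root, so (w+6) is a factor; dividing leaves w**2+11*w+24.
The remaining quadratic factors as (w+8)(w+3).

(w+3)*(w+6)*(w+8)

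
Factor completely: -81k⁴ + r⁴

(r - 3k)(r + 3k)(r² + 9k²)

Write as (r²)² − (9k²)², then factor r² - 9k² once more.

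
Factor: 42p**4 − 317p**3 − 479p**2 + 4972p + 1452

Among the possible rational roots, p = −11/3 is a root, giving the factor (3p + 11) and quotient 14p**3 − 157p**2 + 416p + 132.
Then p = 6 is a root, so (p − 6) divides it; the quotient is 14p**2 − 73p − 22.
The remaining quadratic factors as (7p + 2)(2p − 11).

(2p − 11)(3p + 11)(7p + 2)(p − 6)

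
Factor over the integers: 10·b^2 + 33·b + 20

(2·b + 5)·(5·b + 4)

Need a pair with product 10·20 = 200 and sum 33: that's 25 and 8.
Split the middle term: 10·b^2 + 25·b + 8·b + 20 = 5·b·(2·b + 5) + 4·(2·b + 5).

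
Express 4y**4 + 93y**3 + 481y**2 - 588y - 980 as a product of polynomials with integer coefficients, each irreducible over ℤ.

By the rational root theorem, y = -10 is a root, so (y + 10) is a factor; dividing leaves 4y**3 + 53y**2 - 49y - 98.
Next, y = -1 is a root, giving the factor (y + 1) and quotient 4y**2 + 49y - 98.
The remaining quadratic factors as (y + 14)(4y - 7).

(4y - 7)(y + 1)(y + 10)(y + 14)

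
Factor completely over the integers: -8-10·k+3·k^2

Need a pair with product 3·(-8) = -24 and sum -10: that's 2 and -12.
Split the middle term: 3·k^2+2·k - 12·k-8 = k·(3·k+2) - 4·(3·k+2).

(3·k+2)·(k-4)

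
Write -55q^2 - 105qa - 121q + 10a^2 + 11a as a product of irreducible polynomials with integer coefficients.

Group: -11q(5q + 10a + 11) + a(5q + 10a + 11); both groups contain (5q + 10a + 11).

-(11q - a)(5q + 10a + 11)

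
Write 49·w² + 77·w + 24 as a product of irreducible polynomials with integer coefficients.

(7·w + 3)·(7·w + 8)

Need a pair with product 49·24 = 1176 and sum 77: that's 56 and 21.
Split the middle term: 49·w² + 56·w + 21·w + 24 = 7·w·(7·w + 8) + 3·(7·w + 8).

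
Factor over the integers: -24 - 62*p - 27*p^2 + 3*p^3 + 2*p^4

Trying the rational-root candidates, p = 4 is a root, so (p - 4) is a factor; dividing leaves 2*p^3 + 11*p^2 + 17*p + 6.
Continuing, p = -2 is a root, so (p + 2) is a factor; dividing leaves 2*p^2 + 7*p + 3.
The remaining quadratic factors as (p + 3)(2*p + 1).

(2*p + 1)*(p + 2)*(p + 3)*(p - 4)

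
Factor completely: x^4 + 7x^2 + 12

(x^2 + 3)(x^2 + 4)

Substitute u = x^2 to get a quadratic in u, then factor.
x^2 + 3 is irreducible over ℤ (always positive, so no real roots).
x^2 + 4 is irreducible over ℤ (sum of squares).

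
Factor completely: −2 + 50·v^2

Pull out the common factor 2; 25·v^2 − 1 is a difference of squares.

2·(5·v + 1)·(5·v − 1)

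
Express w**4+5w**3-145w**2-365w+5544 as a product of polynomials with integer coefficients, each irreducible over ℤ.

Testing divisors of the constant over divisors of the leading coefficient, w = 7 is a root, giving the factor (w-7) and quotient w**3+12w**2-61w-792.
Then w = -11 is a root, so (w+11) divides it; the quotient is w**2+w-72.
The remaining quadratic factors as (w+9)(w-8).

(w+11)(w+9)(w-7)(w-8)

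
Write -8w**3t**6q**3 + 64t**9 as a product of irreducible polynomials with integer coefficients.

-8t**6(wq - 2t)(w**2q**2 + 2wtq + 4t**2)

Pull out the common factor 8t**6, leaving -w**3q**3 + 8t**3.
Recognize a difference of cubes with the parts 2t and wq.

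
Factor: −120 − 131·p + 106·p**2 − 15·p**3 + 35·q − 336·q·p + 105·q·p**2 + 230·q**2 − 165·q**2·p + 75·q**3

Group: 5·q·(15·q**2 − 18·q·p + 55·q + 3·p**2 − 23·p + 40) + (−5·p − 3)·(15·q**2 − 18·q·p + 55·q + 3·p**2 − 23·p + 40); both groups contain (15·q**2 − 18·q·p + 55·q + 3·p**2 − 23·p + 40), so (5·q − 5·p − 3) is a factor with cofactor 15·q**2 − 18·q·p + 55·q + 3·p**2 − 23·p + 40.
The cofactor groups again: 15·q**2 − 18·q·p + 55·q + 3·p**2 − 23·p + 40 = 3·q·(5·q − p + 5) + (−3·p + 8)·(5·q − p + 5); both groups contain (5·q − p + 5), giving (3·q − 3·p + 8)·(5·q − p + 5).

(3·q − 3·p + 8)·(5·q − 5·p − 3)·(5·q − p + 5)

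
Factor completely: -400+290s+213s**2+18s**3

(3s+8)(6s-5)(s+10)

Among the possible rational roots, s = -10 is a root, so (s+10) divides it; the quotient is 18s**2+33s-40.
The remaining quadratic factors as (3s+8)(6s-5).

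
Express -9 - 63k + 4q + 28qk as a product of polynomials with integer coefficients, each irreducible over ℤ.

Group as (28qk + 4q) + (-63k - 9) = 4q(7k + 1) - 9(7k + 1).
Both groups share the factor (7k + 1).

(4q - 9)(7k + 1)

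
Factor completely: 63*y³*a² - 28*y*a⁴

Factor out 7*y*a², leaving 9*y² - 4*a², which is a difference of two squares.

7*a²*y*(3*y - 2*a)*(3*y + 2*a)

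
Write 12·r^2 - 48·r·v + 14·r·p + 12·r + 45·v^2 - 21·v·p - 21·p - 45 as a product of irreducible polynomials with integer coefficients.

Group: 2·r·(6·r - 15·v + 7·p + 15) + (-3·v - 3)·(6·r - 15·v + 7·p + 15); both groups contain (6·r - 15·v + 7·p + 15).

(2·r - 3·v - 3)·(6·r - 15·v + 7·p + 15)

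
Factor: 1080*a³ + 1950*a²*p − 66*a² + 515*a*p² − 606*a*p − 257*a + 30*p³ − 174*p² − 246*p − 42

(10*a + 15*p + 3)*(12*a + p − 7)*(9*a + 2*p + 2)

Group: 10*a*(108*a² + 33*a*p − 39*a + 2*p² − 12*p − 14) + (15*p + 3)*(108*a² + 33*a*p − 39*a + 2*p² − 12*p − 14); both groups contain (108*a² + 33*a*p − 39*a + 2*p² − 12*p − 14), so (10*a + 15*p + 3) is a factor with cofactor 108*a² + 33*a*p − 39*a + 2*p² − 12*p − 14.
The cofactor groups again: 108*a² + 33*a*p − 39*a + 2*p² − 12*p − 14 = 9*a*(12*a + p − 7) + (2*p + 2)*(12*a + p − 7); both groups contain (12*a + p − 7), giving (9*a + 2*p + 2)*(12*a + p − 7).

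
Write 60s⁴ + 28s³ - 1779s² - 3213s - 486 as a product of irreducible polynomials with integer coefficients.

Among the possible rational roots, s = -9/2 is a root, so (2s + 9) is a factor; dividing leaves 30s³ - 121s² - 345s - 54.
Continuing, s = 6 is a root, so (s - 6) divides it; the quotient is 30s² + 59s + 9.
The remaining quadratic factors as (6s + 1)(5s + 9).

(2s + 9)(5s + 9)(6s + 1)(s - 6)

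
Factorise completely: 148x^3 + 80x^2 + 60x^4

Pull out the common factor 4x^2, then factor the remaining trinomial.

4x^2(3x + 5)(5x + 4)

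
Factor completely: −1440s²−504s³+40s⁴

8s²(5s+12)(s−15)

Pull out the common factor 8s², then factor the remaining trinomial.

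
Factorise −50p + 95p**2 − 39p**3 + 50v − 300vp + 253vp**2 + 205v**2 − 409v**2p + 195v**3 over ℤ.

Group: 13v(15v**2 − 28vp + 10v + 13p**2 − 10p) + (−3p + 5)(15v**2 − 28vp + 10v + 13p**2 − 10p); both groups contain (15v**2 − 28vp + 10v + 13p**2 − 10p), so (13v − 3p + 5) is a factor with cofactor 15v**2 − 28vp + 10v + 13p**2 − 10p.
The cofactor groups again: 15v**2 − 28vp + 10v + 13p**2 − 10p = 15v(v − p) + (−13p + 10)(v − p); both groups contain (v − p), giving (15v − 13p + 10)(v − p).

(15v − 13p + 10)(13v − 3p + 5)(v − p)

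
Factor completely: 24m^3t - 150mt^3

Every term has a factor of 6mt. Then 4m^2 - 25t^2 = (2m)² − (5t)².

6mt(2m + 5t)(2m - 5t)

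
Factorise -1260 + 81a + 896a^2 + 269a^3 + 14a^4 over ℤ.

Trying the rational-root candidates, a = -7/2 is a root, so (2a + 7) is a factor; dividing leaves 7a^3 + 110a^2 + 63a - 180.
Then a = -12/7 is a root, giving the factor (7a + 12) and quotient a^2 + 14a - 15.
The remaining quadratic factors as (a + 15)(a - 1).

(2a + 7)(7a + 12)(a + 15)(a - 1)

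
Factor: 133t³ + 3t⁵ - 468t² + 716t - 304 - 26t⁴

By the rational root theorem, t = 2/3 is a root, giving the factor (3t - 2) and quotient t⁴ - 8t³ + 39t² - 130t + 152.
Next, t = 4 is a root, giving the factor (t - 4) and quotient t³ - 4t² + 23t - 38.
Continuing, t = 2 is a root, giving the factor (t - 2) and quotient t² - 2t + 19.
The quadratic t² - 2t + 19 has discriminant -72 < 0 and is irreducible over ℤ.

(3t - 2)(t - 2)(t - 4)(t² - 2t + 19)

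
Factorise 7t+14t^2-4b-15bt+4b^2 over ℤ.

Group: 4b(b-2t-1) - 7t(b-2t-1); both groups contain (b-2t-1).

(4b-7t)(b-2t-1)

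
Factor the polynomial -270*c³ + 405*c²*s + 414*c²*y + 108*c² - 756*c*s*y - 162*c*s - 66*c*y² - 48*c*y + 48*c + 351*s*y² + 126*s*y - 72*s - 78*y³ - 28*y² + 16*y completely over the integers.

Group: 15*c*(-18*c² + 27*c*s + 12*c*y + 12*c - 27*s*y - 18*s + 6*y² + 4*y) + (-13*y + 4)*(-18*c² + 27*c*s + 12*c*y + 12*c - 27*s*y - 18*s + 6*y² + 4*y); both groups contain (-18*c² + 27*c*s + 12*c*y + 12*c - 27*s*y - 18*s + 6*y² + 4*y), so (15*c - 13*y + 4) is a factor with cofactor -18*c² + 27*c*s + 12*c*y + 12*c - 27*s*y - 18*s + 6*y² + 4*y.
The cofactor groups again: -18*c² + 27*c*s + 12*c*y + 12*c - 27*s*y - 18*s + 6*y² + 4*y = -3*c*(6*c - 9*s + 2*y) + (3*y + 2)*(6*c - 9*s + 2*y); both groups contain (6*c - 9*s + 2*y), giving -(3*c - 3*y - 2)*(6*c - 9*s + 2*y).

-(15*c - 13*y + 4)*(3*c - 3*y - 2)*(6*c - 9*s + 2*y)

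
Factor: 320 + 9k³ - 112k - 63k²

(3k + 8)(3k - 5)(k - 8)

By the rational root theorem, k = -8/3 is a root, so (3k + 8) divides it; the quotient is 3k² - 29k + 40.
The remaining quadratic factors as (3k - 5)(k - 8).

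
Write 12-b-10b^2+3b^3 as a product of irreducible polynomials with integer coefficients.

(3b-4)(b+1)(b-3)

Testing divisors of the constant over divisors of the leading coefficient, b = -1 is a root, so (b+1) is a factor; dividing leaves 3b^2-13b+12.
The remaining quadratic factors as (3b-4)(b-3).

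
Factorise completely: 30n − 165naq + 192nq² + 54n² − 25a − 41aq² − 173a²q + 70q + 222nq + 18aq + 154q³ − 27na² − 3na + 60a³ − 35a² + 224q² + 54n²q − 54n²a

−(6n − 5a + 14q)(9n + 12a + 11q + 5)(a − q − 1)

Group: 9n(−6na + 6nq + 6n + 5a² − 19aq − 5a + 14q² + 14q) + (12a + 11q + 5)(−6na + 6nq + 6n + 5a² − 19aq − 5a + 14q² + 14q); both groups contain (−6na + 6nq + 6n + 5a² − 19aq − 5a + 14q² + 14q), so (9n + 12a + 11q + 5) is a factor with cofactor −6na + 6nq + 6n + 5a² − 19aq − 5a + 14q² + 14q.
The cofactor groups again: −6na + 6nq + 6n + 5a² − 19aq − 5a + 14q² + 14q = −6n(a − q − 1) + (5a − 14q)(a − q − 1); both groups contain (a − q − 1), giving −(6n − 5a + 14q)(a − q − 1).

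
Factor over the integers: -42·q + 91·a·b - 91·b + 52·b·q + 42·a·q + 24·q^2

Group: 13·b·(7·a + 4·q - 7) + 6·q·(7·a + 4·q - 7); both groups contain (7·a + 4·q - 7).

(13·b + 6·q)·(7·a + 4·q - 7)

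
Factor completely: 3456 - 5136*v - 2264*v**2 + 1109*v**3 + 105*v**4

Testing divisors of the constant over divisors of the leading coefficient, v = -12 is a root, so (v + 12) divides it; the quotient is 105*v**3 - 151*v**2 - 452*v + 288.
Then v = 8/3 is a root, giving the factor (3*v - 8) and quotient 35*v**2 + 43*v - 36.
The remaining quadratic factors as (7*v - 4)(5*v + 9).

(3*v - 8)*(5*v + 9)*(7*v - 4)*(v + 12)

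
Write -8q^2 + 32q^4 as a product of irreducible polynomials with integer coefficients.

8q^2(2q + 1)(2q - 1)

Every term has a factor of 8q^2. Then 4q^2 - 1 = (2q)² − (1)².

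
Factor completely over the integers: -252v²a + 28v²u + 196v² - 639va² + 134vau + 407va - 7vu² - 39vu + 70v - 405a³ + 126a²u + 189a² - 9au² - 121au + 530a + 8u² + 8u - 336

-(4v + 5a - u + 6)(7v + 9a - 8)(9a - u - 7)

Group: 7v(-36va + 4vu + 28v - 45a² + 14au - 19a - u² - u + 42) + (9a - 8)(-36va + 4vu + 28v - 45a² + 14au - 19a - u² - u + 42); both groups contain (-36va + 4vu + 28v - 45a² + 14au - 19a - u² - u + 42), so (7v + 9a - 8) is a factor with cofactor -36va + 4vu + 28v - 45a² + 14au - 19a - u² - u + 42.
The cofactor groups again: -36va + 4vu + 28v - 45a² + 14au - 19a - u² - u + 42 = -9a(4v + 5a - u + 6) + (u + 7)(4v + 5a - u + 6); both groups contain (4v + 5a - u + 6), giving -(9a - u - 7)(4v + 5a - u + 6).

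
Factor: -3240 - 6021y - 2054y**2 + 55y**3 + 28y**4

Among the possible rational roots, y = -8 is a root, so (y + 8) divides it; the quotient is 28y**3 - 169y**2 - 702y - 405.
Continuing, y = -9/4 is a root, so (4y + 9) is a factor; dividing leaves 7y**2 - 58y - 45.
The remaining quadratic factors as (7y + 5)(y - 9).

(4y + 9)(7y + 5)(y + 8)(y - 9)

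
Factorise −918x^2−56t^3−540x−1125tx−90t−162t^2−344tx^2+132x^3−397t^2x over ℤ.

−(7t−2x+15)(8t+11x+6)(t+6x)

Group: 8t(−7t^2−40tx−15t+12x^2−90x) + (11x+6)(−7t^2−40tx−15t+12x^2−90x); both groups contain (−7t^2−40tx−15t+12x^2−90x), so (8t+11x+6) is a factor with cofactor −7t^2−40tx−15t+12x^2−90x.
The cofactor groups again: −7t^2−40tx−15t+12x^2−90x = −t(7t−2x+15) − 6x(7t−2x+15); both groups contain (7t−2x+15), giving −(t+6x)(7t−2x+15).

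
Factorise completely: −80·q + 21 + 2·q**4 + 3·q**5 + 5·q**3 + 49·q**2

Testing divisors of the constant over divisors of the leading coefficient, q = −3 is a root, giving the factor (q + 3) and quotient 3·q**4 − 7·q**3 + 26·q**2 − 29·q + 7.
Continuing, q = 1/3 is a root, giving the factor (3·q − 1) and quotient q**3 − 2·q**2 + 8·q − 7.
Then q = 1 is a root, so (q − 1) is a factor; dividing leaves q**2 − q + 7.
The quadratic q**2 − q + 7 has discriminant −27 < 0 and is irreducible over ℤ.

(3·q − 1)·(q + 3)·(q − 1)·(q**2 − q + 7)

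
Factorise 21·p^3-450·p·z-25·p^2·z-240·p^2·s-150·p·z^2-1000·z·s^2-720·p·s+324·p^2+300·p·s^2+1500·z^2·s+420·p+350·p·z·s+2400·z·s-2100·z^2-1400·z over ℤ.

Group: 7·p·(3·p^2-10·p·z-30·p·s+42·p+100·z·s-140·z) + (15·z-10·s+10)·(3·p^2-10·p·z-30·p·s+42·p+100·z·s-140·z); both groups contain (3·p^2-10·p·z-30·p·s+42·p+100·z·s-140·z), so (7·p+15·z-10·s+10) is a factor with cofactor 3·p^2-10·p·z-30·p·s+42·p+100·z·s-140·z.
The cofactor groups again: 3·p^2-10·p·z-30·p·s+42·p+100·z·s-140·z = 3·p·(p-10·s+14) - 10·z·(p-10·s+14); both groups contain (p-10·s+14), giving (3·p-10·z)·(p-10·s+14).

(3·p-10·z)·(7·p+15·z-10·s+10)·(p-10·s+14)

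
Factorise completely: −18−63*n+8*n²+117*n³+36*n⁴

Among the possible rational roots, n = 3/4 is a root, so (4*n−3) is a factor; dividing leaves 9*n³+36*n²+29*n+6.
Then n = −1/3 is a root, giving the factor (3*n+1) and quotient 3*n²+11*n+6.
The remaining quadratic factors as (3*n+2)(n+3).

(3*n+1)*(3*n+2)*(4*n−3)*(n+3)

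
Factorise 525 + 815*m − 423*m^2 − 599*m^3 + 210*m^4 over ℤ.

By the rational root theorem, m = −5/7 is a root, so (7*m + 5) divides it; the quotient is 30*m^3 − 107*m^2 + 16*m + 105.
Continuing, m = 3 is a root, so (m − 3) divides it; the quotient is 30*m^2 − 17*m − 35.
The remaining quadratic factors as (6*m + 5)(5*m − 7).

(5*m − 7)*(6*m + 5)*(7*m + 5)*(m − 3)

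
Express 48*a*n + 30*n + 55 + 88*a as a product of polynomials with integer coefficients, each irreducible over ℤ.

Group as (48*a*n + 88*a) + (30*n + 55) = 8*a*(6*n + 11) + 5*(6*n + 11).
Both groups share the factor (6*n + 11).

(6*n + 11)*(8*a + 5)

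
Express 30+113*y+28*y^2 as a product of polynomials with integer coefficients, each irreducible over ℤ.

(4*y+15)*(7*y+2)

Need a pair with product 28·30 = 840 and sum 113: that's 105 and 8.
Split the middle term: 28*y^2+105*y + 8*y+30 = 7*y*(4*y+15) + 2*(4*y+15).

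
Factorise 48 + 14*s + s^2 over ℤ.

Two integers with product 48 and sum 14 are 6 and 8.

(s + 6)*(s + 8)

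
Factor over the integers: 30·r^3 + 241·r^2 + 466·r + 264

Among the possible rational roots, r = -11/2 is a root, so (2·r + 11) divides it; the quotient is 15·r^2 + 38·r + 24.
The remaining quadratic factors as (3·r + 4)(5·r + 6).

(2·r + 11)·(3·r + 4)·(5·r + 6)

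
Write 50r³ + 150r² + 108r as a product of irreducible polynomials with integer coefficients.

Pull out the common factor 2r, then factor the remaining trinomial.

2r(5r + 6)(5r + 9)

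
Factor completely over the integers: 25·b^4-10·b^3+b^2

b^2·(5·b-1)^2

Every term has a factor of b^2; factoring it out leaves 25·b^2-10·b+1.
Recognize a perfect-square trinomial with the parts 5·b and 1.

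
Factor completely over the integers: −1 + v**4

(v + 1)(v − 1)(v**2 + 1)

(v)⁴ − (1)⁴ = ((v)² − (1)²)((v)² + (1)²); the first factor splits again, the second (v**2 + 1) is irreducible.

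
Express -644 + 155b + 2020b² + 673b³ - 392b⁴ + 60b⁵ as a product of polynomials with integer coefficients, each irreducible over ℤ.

Testing divisors of the constant over divisors of the leading coefficient, b = 1/2 is a root, so (2b - 1) is a factor; dividing leaves 30b⁴ - 181b³ + 246b² + 1133b + 644.
Next, b = -4/5 is a root, so (5b + 4) divides it; the quotient is 6b³ - 41b² + 82b + 161.
Continuing, b = -7/6 is a root, giving the factor (6b + 7) and quotient b² - 8b + 23.
The quadratic b² - 8b + 23 has discriminant -28 < 0 and is irreducible over ℤ.

(2b - 1)(5b + 4)(6b + 7)(b² - 8b + 23)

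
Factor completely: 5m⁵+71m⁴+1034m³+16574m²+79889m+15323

Among the possible rational roots, m = -11 is a root, giving the factor (m+11) and quotient 5m⁴+16m³+858m²+7136m+1393.
Continuing, m = -7 is a root, so (m+7) is a factor; dividing leaves 5m³-19m²+991m+199.
Then m = -1/5 is a root, giving the factor (5m+1) and quotient m²-4m+199.
The quadratic m²-4m+199 has discriminant -780 < 0 and is irreducible over ℤ.

(5m+1)(m+11)(m+7)(m²-4m+199)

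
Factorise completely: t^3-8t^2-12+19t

By the rational root theorem, t = 3 is a root, so (t-3) is a factor; dividing leaves t^2-5t+4.
The remaining quadratic factors as (t-1)(t-4).

(t-1)(t-3)(t-4)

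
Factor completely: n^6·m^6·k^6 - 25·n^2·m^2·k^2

Pull out the common factor n^2·m^2·k^2, leaving n^4·m^4·k^4 - 25.
Recognize a difference of squares with the parts n^2·m^2·k^2 and 5.

k^2·m^2·n^2·(n^2·m^2·k^2 + 5)·(n^2·m^2·k^2 - 5)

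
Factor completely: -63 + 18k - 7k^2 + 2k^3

Group as (2k^3 + 18k) + (-7k^2 - 63) = 2k(k^2 + 9) - 7(k^2 + 9).
Both groups share the factor (k^2 + 9).

(2k - 7)(k^2 + 9)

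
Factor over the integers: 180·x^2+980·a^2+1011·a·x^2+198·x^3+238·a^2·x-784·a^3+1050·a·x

-(14·a+3·x)·(7·a+6·x)·(8·a-11·x-10)

Group: 7·a·(-112·a^2+130·a·x+140·a+33·x^2+30·x) + 6·x·(-112·a^2+130·a·x+140·a+33·x^2+30·x); both groups contain (-112·a^2+130·a·x+140·a+33·x^2+30·x), so (7·a+6·x) is a factor with cofactor -112·a^2+130·a·x+140·a+33·x^2+30·x.
The cofactor groups again: -112·a^2+130·a·x+140·a+33·x^2+30·x = -8·a·(14·a+3·x) + (11·x+10)·(14·a+3·x); both groups contain (14·a+3·x), giving -(8·a-11·x-10)·(14·a+3·x).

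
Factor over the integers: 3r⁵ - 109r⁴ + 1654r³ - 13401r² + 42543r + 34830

(3r + 2)(r - 15)(r - 9)(r² - 13r + 129)

Among the possible rational roots, r = 15 is a root, giving the factor (r - 15) and quotient 3r⁴ - 64r³ + 694r² - 2991r - 2322.
Then r = -2/3 is a root, so (3r + 2) divides it; the quotient is r³ - 22r² + 246r - 1161.
Continuing, r = 9 is a root, giving the factor (r - 9) and quotient r² - 13r + 129.
The quadratic r² - 13r + 129 has discriminant -347 < 0 and is irreducible over ℤ.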